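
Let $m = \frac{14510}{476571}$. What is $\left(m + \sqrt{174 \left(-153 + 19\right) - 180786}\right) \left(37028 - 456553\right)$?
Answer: $- \frac{6087307750}{476571} - 1258575 i \sqrt{22678} \approx -12773.0 - 1.8953 \cdot 10^{8} i$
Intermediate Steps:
$m = \frac{14510}{476571}$ ($m = 14510 \cdot \frac{1}{476571} = \frac{14510}{476571} \approx 0.030447$)
$\left(m + \sqrt{174 \left(-153 + 19\right) - 180786}\right) \left(37028 - 456553\right) = \left(\frac{14510}{476571} + \sqrt{174 \left(-153 + 19\right) - 180786}\right) \left(37028 - 456553\right) = \left(\frac{14510}{476571} + \sqrt{174 \left(-134\right) - 180786}\right) \left(-419525\right) = \left(\frac{14510}{476571} + \sqrt{-23316 - 180786}\right) \left(-419525\right) = \left(\frac{14510}{476571} + \sqrt{-204102}\right) \left(-419525\right) = \left(\frac{14510}{476571} + 3 i \sqrt{22678}\right) \left(-419525\right) = - \frac{6087307750}{476571} - 1258575 i \sqrt{22678}$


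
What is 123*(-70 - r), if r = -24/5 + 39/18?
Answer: -82861/10 ≈ -8286.1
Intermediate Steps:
r = -79/30 (r = -24*1/5 + 39*(1/18) = -24/5 + 13/6 = -79/30 ≈ -2.6333)
123*(-70 - r) = 123*(-70 - 1*(-79/30)) = 123*(-70 + 79/30) = 123*(-2021/30) = -82861/10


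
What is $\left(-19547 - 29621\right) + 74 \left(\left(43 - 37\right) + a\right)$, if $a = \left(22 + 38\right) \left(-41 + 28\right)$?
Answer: $-106444$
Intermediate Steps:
$a = -780$ ($a = 60 \left(-13\right) = -780$)
$\left(-19547 - 29621\right) + 74 \left(\left(43 - 37\right) + a\right) = \left(-19547 - 29621\right) + 74 \left(\left(43 - 37\right) - 780\right) = -49168 + 74 \left(\left(43 - 37\right) - 780\right) = -49168 + 74 \left(6 - 780\right) = -49168 + 74 \left(-774\right) = -49168 - 57276 = -106444$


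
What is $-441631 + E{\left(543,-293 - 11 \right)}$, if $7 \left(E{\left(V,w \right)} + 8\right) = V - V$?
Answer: $-441639$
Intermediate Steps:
$E{\left(V,w \right)} = -8$ ($E{\left(V,w \right)} = -8 + \frac{V - V}{7} = -8 + \frac{1}{7} \cdot 0 = -8 + 0 = -8$)
$-441631 + E{\left(543,-293 - 11 \right)} = -441631 - 8 = -441639$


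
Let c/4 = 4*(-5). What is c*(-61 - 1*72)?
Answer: 10640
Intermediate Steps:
c = -80 (c = 4*(4*(-5)) = 4*(-20) = -80)
c*(-61 - 1*72) = -80*(-61 - 1*72) = -80*(-61 - 72) = -80*(-133) = 10640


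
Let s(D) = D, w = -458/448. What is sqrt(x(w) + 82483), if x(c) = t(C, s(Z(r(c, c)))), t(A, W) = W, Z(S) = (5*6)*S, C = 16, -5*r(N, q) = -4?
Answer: sqrt(82507) ≈ 287.24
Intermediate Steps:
r(N, q) = 4/5 (r(N, q) = -1/5*(-4) = 4/5)
w = -229/224 (w = -458*1/448 = -229/224 ≈ -1.0223)
Z(S) = 30*S
x(c) = 24 (x(c) = 30*(4/5) = 24)
sqrt(x(w) + 82483) = sqrt(24 + 82483) = sqrt(82507)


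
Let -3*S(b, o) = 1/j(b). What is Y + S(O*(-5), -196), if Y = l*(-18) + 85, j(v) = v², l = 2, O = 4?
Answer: 58799/1200 ≈ 48.999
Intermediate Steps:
S(b, o) = -1/(3*b²)
Y = 49 (Y = 2*(-18) + 85 = -36 + 85 = 49)
Y + S(O*(-5), -196) = 49 - 1/(3*(4*(-5))²) = 49 - ⅓/(-20)² = 49 - ⅓*1/400 = 49 - 1/1200 = 58799/1200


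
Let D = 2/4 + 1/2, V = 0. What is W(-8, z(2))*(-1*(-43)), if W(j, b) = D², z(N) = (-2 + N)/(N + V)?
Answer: 43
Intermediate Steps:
z(N) = (-2 + N)/N (z(N) = (-2 + N)/(N + 0) = (-2 + N)/N)
D = 1 (D = 2*(¼) + 1*(½) = ½ + ½ = 1)
W(j, b) = 1 (W(j, b) = 1² = 1)
W(-8, z(2))*(-1*(-43)) = 1*(-1*(-43)) = 1*43 = 43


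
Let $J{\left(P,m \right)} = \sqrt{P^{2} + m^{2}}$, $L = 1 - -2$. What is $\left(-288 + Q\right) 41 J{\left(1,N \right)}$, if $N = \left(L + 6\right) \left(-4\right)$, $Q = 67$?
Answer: $- 9061 \sqrt{1297} \approx -3.2632 \cdot 10^{5}$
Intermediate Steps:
$L = 3$ ($L = 1 + 2 = 3$)
$N = -36$ ($N = \left(3 + 6\right) \left(-4\right) = 9 \left(-4\right) = -36$)
$\left(-288 + Q\right) 41 J{\left(1,N \right)} = \left(-288 + 67\right) 41 \sqrt{1^{2} + \left(-36\right)^{2}} = - 221 \cdot 41 \sqrt{1 + 1296} = - 221 \cdot 41 \sqrt{1297} = - 9061 \sqrt{1297}$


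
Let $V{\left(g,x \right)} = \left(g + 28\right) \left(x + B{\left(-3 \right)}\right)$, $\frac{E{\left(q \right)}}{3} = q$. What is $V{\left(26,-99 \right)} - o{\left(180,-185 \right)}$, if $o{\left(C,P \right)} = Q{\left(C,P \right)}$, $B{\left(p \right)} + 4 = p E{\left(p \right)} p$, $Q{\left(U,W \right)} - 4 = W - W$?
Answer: $-9940$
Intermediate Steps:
$Q{\left(U,W \right)} = 4$ ($Q{\left(U,W \right)} = 4 + \left(W - W\right) = 4 + 0 = 4$)
$E{\left(q \right)} = 3 q$
$B{\left(p \right)} = -4 + 3 p^{3}$ ($B{\left(p \right)} = -4 + p 3 p p = -4 + 3 p^{2} p = -4 + 3 p^{3}$)
$o{\left(C,P \right)} = 4$
$V{\left(g,x \right)} = \left(-85 + x\right) \left(28 + g\right)$ ($V{\left(g,x \right)} = \left(g + 28\right) \left(x + \left(-4 + 3 \left(-3\right)^{3}\right)\right) = \left(28 + g\right) \left(x + \left(-4 + 3 \left(-27\right)\right)\right) = \left(28 + g\right) \left(x - 85\right) = \left(28 + g\right) \left(-85 + x\right) = \left(-85 + x\right) \left(28 + g\right)$)
$V{\left(26,-99 \right)} - o{\left(180,-185 \right)} = \left(-2380 - 2210 + 28 \left(-99\right) + 26 \left(-99\right)\right) - 4 = \left(-2380 - 2210 - 2772 - 2574\right) - 4 = -9936 - 4 = -9940$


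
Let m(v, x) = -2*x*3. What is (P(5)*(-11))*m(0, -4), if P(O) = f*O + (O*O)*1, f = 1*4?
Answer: -11880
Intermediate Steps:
f = 4
m(v, x) = -6*x
P(O) = O² + 4*O (P(O) = 4*O + (O*O)*1 = 4*O + O²*1 = 4*O + O² = O² + 4*O)
(P(5)*(-11))*m(0, -4) = ((5*(4 + 5))*(-11))*(-6*(-4)) = ((5*9)*(-11))*24 = (45*(-11))*24 = -495*24 = -11880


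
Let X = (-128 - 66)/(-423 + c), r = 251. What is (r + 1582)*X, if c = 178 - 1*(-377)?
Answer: -59267/22 ≈ -2694.0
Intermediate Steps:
c = 555 (c = 178 + 377 = 555)
X = -97/66 (X = (-128 - 66)/(-423 + 555) = -194/132 = -194*1/132 = -97/66 ≈ -1.4697)
(r + 1582)*X = (251 + 1582)*(-97/66) = 1833*(-97/66) = -59267/22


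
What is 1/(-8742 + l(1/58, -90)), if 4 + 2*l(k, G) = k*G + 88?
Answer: -58/504645 ≈ -0.00011493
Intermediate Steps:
l(k, G) = 42 + G*k/2 (l(k, G) = -2 + (k*G + 88)/2 = -2 + (G*k + 88)/2 = -2 + (88 + G*k)/2 = -2 + (44 + G*k/2) = 42 + G*k/2)
1/(-8742 + l(1/58, -90)) = 1/(-8742 + (42 + (1/2)*(-90)/58)) = 1/(-8742 + (42 + (1/2)*(-90)*(1/58))) = 1/(-8742 + (42 - 45/58)) = 1/(-8742 + 2391/58) = 1/(-504645/58) = -58/504645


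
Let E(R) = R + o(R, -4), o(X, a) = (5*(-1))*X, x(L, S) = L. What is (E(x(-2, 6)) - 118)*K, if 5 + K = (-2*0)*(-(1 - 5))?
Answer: 550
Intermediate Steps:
K = -5 (K = -5 + (-2*0)*(-(1 - 5)) = -5 + 0*(-1*(-4)) = -5 + 0*4 = -5 + 0 = -5)
o(X, a) = -5*X
E(R) = -4*R (E(R) = R - 5*R = -4*R)
(E(x(-2, 6)) - 118)*K = (-4*(-2) - 118)*(-5) = (8 - 118)*(-5) = -110*(-5) = 550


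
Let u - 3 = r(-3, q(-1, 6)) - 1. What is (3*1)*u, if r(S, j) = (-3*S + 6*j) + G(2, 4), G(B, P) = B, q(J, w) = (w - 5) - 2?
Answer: 21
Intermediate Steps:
q(J, w) = -7 + w (q(J, w) = (-5 + w) - 2 = -7 + w)
r(S, j) = 2 - 3*S + 6*j (r(S, j) = (-3*S + 6*j) + 2 = 2 - 3*S + 6*j)
u = 7 (u = 3 + ((2 - 3*(-3) + 6*(-7 + 6)) - 1) = 3 + ((2 + 9 + 6*(-1)) - 1) = 3 + ((2 + 9 - 6) - 1) = 3 + (5 - 1) = 3 + 4 = 7)
(3*1)*u = (3*1)*7 = 3*7 = 21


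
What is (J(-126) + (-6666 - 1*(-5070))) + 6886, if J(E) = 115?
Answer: 5405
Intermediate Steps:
(J(-126) + (-6666 - 1*(-5070))) + 6886 = (115 + (-6666 - 1*(-5070))) + 6886 = (115 + (-6666 + 5070)) + 6886 = (115 - 1596) + 6886 = -1481 + 6886 = 5405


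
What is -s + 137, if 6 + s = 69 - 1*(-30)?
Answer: 44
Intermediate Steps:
s = 93 (s = -6 + (69 - 1*(-30)) = -6 + (69 + 30) = -6 + 99 = 93)
-s + 137 = -1*93 + 137 = -93 + 137 = 44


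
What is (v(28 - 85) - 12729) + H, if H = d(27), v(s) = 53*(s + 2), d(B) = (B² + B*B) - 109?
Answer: -14295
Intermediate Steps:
d(B) = -109 + 2*B² (d(B) = (B² + B²) - 109 = 2*B² - 109 = -109 + 2*B²)
v(s) = 106 + 53*s (v(s) = 53*(2 + s) = 106 + 53*s)
H = 1349 (H = -109 + 2*27² = -109 + 2*729 = -109 + 1458 = 1349)
(v(28 - 85) - 12729) + H = ((106 + 53*(28 - 85)) - 12729) + 1349 = ((106 + 53*(-57)) - 12729) + 1349 = ((106 - 3021) - 12729) + 1349 = (-2915 - 12729) + 1349 = -15644 + 1349 = -14295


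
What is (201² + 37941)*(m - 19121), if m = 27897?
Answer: 687529392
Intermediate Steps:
(201² + 37941)*(m - 19121) = (201² + 37941)*(27897 - 19121) = (40401 + 37941)*8776 = 78342*8776 = 687529392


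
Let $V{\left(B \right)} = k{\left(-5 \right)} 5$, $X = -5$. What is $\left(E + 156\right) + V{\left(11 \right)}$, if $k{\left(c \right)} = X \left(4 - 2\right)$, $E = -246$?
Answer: $-140$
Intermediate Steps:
$k{\left(c \right)} = -10$ ($k{\left(c \right)} = - 5 \left(4 - 2\right) = \left(-5\right) 2 = -10$)
$V{\left(B \right)} = -50$ ($V{\left(B \right)} = \left(-10\right) 5 = -50$)
$\left(E + 156\right) + V{\left(11 \right)} = \left(-246 + 156\right) - 50 = -90 - 50 = -140$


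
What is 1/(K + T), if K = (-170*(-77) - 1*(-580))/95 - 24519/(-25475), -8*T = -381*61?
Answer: 3872200/11810141113 ≈ 0.00032787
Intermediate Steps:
T = 23241/8 (T = -(-381)*61/8 = -⅛*(-23241) = 23241/8 ≈ 2905.1)
K = 70114511/484025 (K = (13090 + 580)*(1/95) - 24519*(-1/25475) = 13670*(1/95) + 24519/25475 = 2734/19 + 24519/25475 = 70114511/484025 ≈ 144.86)
1/(K + T) = 1/(70114511/484025 + 23241/8) = 1/(11810141113/3872200) = 3872200/11810141113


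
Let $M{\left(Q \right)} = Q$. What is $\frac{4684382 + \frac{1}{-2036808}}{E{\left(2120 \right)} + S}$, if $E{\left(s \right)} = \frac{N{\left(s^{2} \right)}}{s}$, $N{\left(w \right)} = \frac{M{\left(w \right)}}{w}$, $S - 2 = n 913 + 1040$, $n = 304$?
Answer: $\frac{2528414484153575}{150372259561881} \approx 16.814$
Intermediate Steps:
$S = 278594$ ($S = 2 + \left(304 \cdot 913 + 1040\right) = 2 + \left(277552 + 1040\right) = 2 + 278592 = 278594$)
$N{\left(w \right)} = 1$ ($N{\left(w \right)} = \frac{w}{w} = 1$)
$E{\left(s \right)} = \frac{1}{s}$ ($E{\left(s \right)} = 1 \frac{1}{s} = \frac{1}{s}$)
$\frac{4684382 + \frac{1}{-2036808}}{E{\left(2120 \right)} + S} = \frac{4684382 + \frac{1}{-2036808}}{\frac{1}{2120} + 278594} = \frac{4684382 - \frac{1}{2036808}}{\frac{1}{2120} + 278594} = \frac{9541186732655}{2036808 \cdot \frac{590619281}{2120}} = \frac{9541186732655}{2036808} \cdot \frac{2120}{590619281} = \frac{2528414484153575}{150372259561881}$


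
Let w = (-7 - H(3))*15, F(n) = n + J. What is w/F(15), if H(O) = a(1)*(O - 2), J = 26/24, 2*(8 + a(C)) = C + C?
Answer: 0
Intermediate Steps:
a(C) = -8 + C (a(C) = -8 + (C + C)/2 = -8 + (2*C)/2 = -8 + C)
J = 13/12 (J = 26*(1/24) = 13/12 ≈ 1.0833)
H(O) = 14 - 7*O (H(O) = (-8 + 1)*(O - 2) = -7*(-2 + O) = 14 - 7*O)
F(n) = 13/12 + n (F(n) = n + 13/12 = 13/12 + n)
w = 0 (w = (-7 - (14 - 7*3))*15 = (-7 - (14 - 21))*15 = (-7 - 1*(-7))*15 = (-7 + 7)*15 = 0*15 = 0)
w/F(15) = 0/(13/12 + 15) = 0/(193/12) = 0*(12/193) = 0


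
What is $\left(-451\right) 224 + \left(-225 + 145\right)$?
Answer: $-101104$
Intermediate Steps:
$\left(-451\right) 224 + \left(-225 + 145\right) = -101024 - 80 = -101104$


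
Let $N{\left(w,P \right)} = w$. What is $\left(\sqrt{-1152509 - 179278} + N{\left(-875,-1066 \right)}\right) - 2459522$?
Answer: $-2460397 + i \sqrt{1331787} \approx -2.4604 \cdot 10^{6} + 1154.0 i$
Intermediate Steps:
$\left(\sqrt{-1152509 - 179278} + N{\left(-875,-1066 \right)}\right) - 2459522 = \left(\sqrt{-1152509 - 179278} - 875\right) - 2459522 = \left(\sqrt{-1331787} - 875\right) - 2459522 = \left(i \sqrt{1331787} - 875\right) - 2459522 = \left(-875 + i \sqrt{1331787}\right) - 2459522 = -2460397 + i \sqrt{1331787}$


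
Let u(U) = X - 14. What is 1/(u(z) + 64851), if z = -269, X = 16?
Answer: 1/64853 ≈ 1.5420e-5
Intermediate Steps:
u(U) = 2 (u(U) = 16 - 14 = 2)
1/(u(z) + 64851) = 1/(2 + 64851) = 1/64853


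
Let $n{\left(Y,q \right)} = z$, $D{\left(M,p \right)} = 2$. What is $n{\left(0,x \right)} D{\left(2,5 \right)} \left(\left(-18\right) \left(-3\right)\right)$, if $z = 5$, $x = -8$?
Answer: $540$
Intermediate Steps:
$n{\left(Y,q \right)} = 5$
$n{\left(0,x \right)} D{\left(2,5 \right)} \left(\left(-18\right) \left(-3\right)\right) = 5 \cdot 2 \left(\left(-18\right) \left(-3\right)\right) = 10 \cdot 54 = 540$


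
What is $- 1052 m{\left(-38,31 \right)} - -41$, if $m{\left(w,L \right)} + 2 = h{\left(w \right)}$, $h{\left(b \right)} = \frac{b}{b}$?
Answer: $1093$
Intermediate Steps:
$h{\left(b \right)} = 1$
$m{\left(w,L \right)} = -1$ ($m{\left(w,L \right)} = -2 + 1 = -1$)
$- 1052 m{\left(-38,31 \right)} - -41 = \left(-1052\right) \left(-1\right) - -41 = 1052 - -41 = 1052 + \left(-249 + 290\right) = 1052 + 41 = 1093$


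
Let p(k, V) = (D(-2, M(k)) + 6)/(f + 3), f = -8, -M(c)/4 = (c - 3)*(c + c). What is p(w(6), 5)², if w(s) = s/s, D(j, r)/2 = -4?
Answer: 4/25 ≈ 0.16000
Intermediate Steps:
M(c) = -8*c*(-3 + c) (M(c) = -4*(c - 3)*(c + c) = -4*(-3 + c)*2*c = -8*c*(-3 + c))
D(j, r) = -8 (D(j, r) = 2*(-4) = -8)
w(s) = 1
p(k, V) = ⅖ (p(k, V) = (-8 + 6)/(-8 + 3) = -2/(-5) = -2*(-⅕) = ⅖)
p(w(6), 5)² = (⅖)² = 4/25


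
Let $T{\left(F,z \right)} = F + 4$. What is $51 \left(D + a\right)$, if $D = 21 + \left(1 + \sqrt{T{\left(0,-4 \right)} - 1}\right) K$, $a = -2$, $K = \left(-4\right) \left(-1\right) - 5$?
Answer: $918 - 51 \sqrt{3} \approx 829.67$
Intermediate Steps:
$T{\left(F,z \right)} = 4 + F$
$K = -1$ ($K = 4 - 5 = -1$)
$D = 20 - \sqrt{3}$ ($D = 21 + \left(1 + \sqrt{\left(4 + 0\right) - 1}\right) \left(-1\right) = 21 + \left(1 + \sqrt{4 - 1}\right) \left(-1\right) = 21 + \left(1 + \sqrt{3}\right) \left(-1\right) = 21 - \left(1 + \sqrt{3}\right) = 20 - \sqrt{3} \approx 18.268$)
$51 \left(D + a\right) = 51 \left(\left(20 - \sqrt{3}\right) - 2\right) = 51 \left(18 - \sqrt{3}\right) = 918 - 51 \sqrt{3}$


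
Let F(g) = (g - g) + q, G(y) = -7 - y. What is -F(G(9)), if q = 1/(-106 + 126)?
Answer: -1/20 ≈ -0.050000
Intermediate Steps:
q = 1/20 ≈ 0.050000
F(g) = 1/20 (F(g) = (g - g) + 1/20 = 0 + 1/20 = 1/20)
-F(G(9)) = -1*1/20 = -1/20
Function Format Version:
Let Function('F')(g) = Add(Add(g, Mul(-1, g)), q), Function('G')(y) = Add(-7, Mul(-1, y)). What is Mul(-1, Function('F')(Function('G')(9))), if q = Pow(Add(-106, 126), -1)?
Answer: Rational(-1, 20) ≈ -0.050000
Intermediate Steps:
q = Rational(1, 20) (q = Pow(20, -1) = Rational(1, 20) ≈ 0.050000)
Function('F')(g) = Rational(1, 20) (Function('F')(g) = Add(Add(g, Mul(-1, g)), Rational(1, 20)) = Add(0, Rational(1, 20)) = Rational(1, 20))
Mul(-1, Function('F')(Function('G')(9))) = Mul(-1, Rational(1, 20)) = Rational(-1, 20)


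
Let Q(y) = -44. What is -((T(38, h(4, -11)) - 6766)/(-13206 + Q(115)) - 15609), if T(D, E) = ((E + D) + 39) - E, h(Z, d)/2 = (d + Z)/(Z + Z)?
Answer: 206812561/13250 ≈ 15609.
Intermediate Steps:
h(Z, d) = (Z + d)/Z (h(Z, d) = 2*((d + Z)/(Z + Z)) = 2*((Z + d)/((2*Z))) = 2*((Z + d)*(1/(2*Z))) = 2*((Z + d)/(2*Z)) = (Z + d)/Z)
T(D, E) = 39 + D (T(D, E) = ((D + E) + 39) - E = (39 + D + E) - E = 39 + D)
-((T(38, h(4, -11)) - 6766)/(-13206 + Q(115)) - 15609) = -(((39 + 38) - 6766)/(-13206 - 44) - 15609) = -((77 - 6766)/(-13250) - 15609) = -(-6689*(-1/13250) - 15609) = -(6689/13250 - 15609) = -1*(-206812561/13250) = 206812561/13250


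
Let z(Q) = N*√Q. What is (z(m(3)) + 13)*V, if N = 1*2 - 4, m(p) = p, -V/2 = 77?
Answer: -2002 + 308*√3 ≈ -1468.5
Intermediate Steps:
V = -154 (V = -2*77 = -154)
N = -2 (N = 2 - 4 = -2)
z(Q) = -2*√Q
(z(m(3)) + 13)*V = (-2*√3 + 13)*(-154) = (13 - 2*√3)*(-154) = -2002 + 308*√3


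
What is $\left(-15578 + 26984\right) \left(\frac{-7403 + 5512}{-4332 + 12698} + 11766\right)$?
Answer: $\frac{561360347895}{4183} \approx 1.342 \cdot 10^{8}$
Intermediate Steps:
$\left(-15578 + 26984\right) \left(\frac{-7403 + 5512}{-4332 + 12698} + 11766\right) = 11406 \left(- \frac{1891}{8366} + 11766\right) = 11406 \cdot \frac{98432465}{8366} = \frac{561360347895}{4183}$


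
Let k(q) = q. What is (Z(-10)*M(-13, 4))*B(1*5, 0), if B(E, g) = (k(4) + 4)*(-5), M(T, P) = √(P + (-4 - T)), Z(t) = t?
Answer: 400*√13 ≈ 1442.2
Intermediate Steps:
M(T, P) = √(-4 + P - T)
B(E, g) = -40 (B(E, g) = (4 + 4)*(-5) = 8*(-5) = -40)
(Z(-10)*M(-13, 4))*B(1*5, 0) = -10*√(-4 + 4 - 1*(-13))*(-40) = -10*√(-4 + 4 + 13)*(-40) = -10*√13*(-40) = 400*√13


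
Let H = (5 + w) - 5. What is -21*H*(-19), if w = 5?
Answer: 1995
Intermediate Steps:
H = 5 (H = (5 + 5) - 5 = 10 - 5 = 5)
-21*H*(-19) = -21*5*(-19) = -105*(-19) = 1995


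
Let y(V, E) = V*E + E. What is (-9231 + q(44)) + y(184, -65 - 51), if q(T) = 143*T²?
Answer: 246157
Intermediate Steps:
y(V, E) = E + E*V (y(V, E) = E*V + E = E + E*V)
(-9231 + q(44)) + y(184, -65 - 51) = (-9231 + 143*44²) + (-65 - 51)*(1 + 184) = (-9231 + 143*1936) - 116*185 = (-9231 + 276848) - 21460 = 267617 - 21460 = 246157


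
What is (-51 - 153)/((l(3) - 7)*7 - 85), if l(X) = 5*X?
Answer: 204/29 ≈ 7.0345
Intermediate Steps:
(-51 - 153)/((l(3) - 7)*7 - 85) = (-51 - 153)/((5*3 - 7)*7 - 85) = -204/((15 - 7)*7 - 85) = -204/(8*7 - 85) = -204/(56 - 85) = -204/(-29) = -204*(-1/29) = 204/29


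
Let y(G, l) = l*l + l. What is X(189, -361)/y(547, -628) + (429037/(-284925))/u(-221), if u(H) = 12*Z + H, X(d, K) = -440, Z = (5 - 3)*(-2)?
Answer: 1024334621/228631512975 ≈ 0.0044803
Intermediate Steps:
y(G, l) = l + l² (y(G, l) = l² + l = l + l²)
Z = -4 (Z = 2*(-2) = -4)
u(H) = -48 + H (u(H) = 12*(-4) + H = -48 + H)
X(189, -361)/y(547, -628) + (429037/(-284925))/u(-221) = -440*(-1/(628*(1 - 628))) + (429037/(-284925))/(-48 - 221) = -440/((-628*(-627))) + (429037*(-1/284925))/(-269) = -440/393756 - 429037/284925*(-1/269) = -440*1/393756 + 429037/76644825 = -10/8949 + 429037/76644825 = 1024334621/228631512975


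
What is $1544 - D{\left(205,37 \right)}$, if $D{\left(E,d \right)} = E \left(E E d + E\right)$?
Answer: $-318800106$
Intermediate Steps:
$D{\left(E,d \right)} = E \left(E + d E^{2}\right)$ ($D{\left(E,d \right)} = E \left(E^{2} d + E\right) = E \left(d E^{2} + E\right) = E \left(E + d E^{2}\right)$)
$1544 - D{\left(205,37 \right)} = 1544 - 205^{2} \left(1 + 205 \cdot 37\right) = 1544 - 42025 \left(1 + 7585\right) = 1544 - 42025 \cdot 7586 = 1544 - 318801650 = -318800106$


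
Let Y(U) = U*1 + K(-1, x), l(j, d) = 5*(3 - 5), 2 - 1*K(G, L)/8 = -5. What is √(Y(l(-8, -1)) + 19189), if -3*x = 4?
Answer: √19235 ≈ 138.69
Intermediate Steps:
x = -4/3 (x = -⅓*4 = -4/3 ≈ -1.3333)
K(G, L) = 56 (K(G, L) = 16 - 8*(-5) = 16 + 40 = 56)
l(j, d) = -10 (l(j, d) = 5*(-2) = -10)
Y(U) = 56 + U (Y(U) = U*1 + 56 = U + 56 = 56 + U)
√(Y(l(-8, -1)) + 19189) = √((56 - 10) + 19189) = √(46 + 19189) = √19235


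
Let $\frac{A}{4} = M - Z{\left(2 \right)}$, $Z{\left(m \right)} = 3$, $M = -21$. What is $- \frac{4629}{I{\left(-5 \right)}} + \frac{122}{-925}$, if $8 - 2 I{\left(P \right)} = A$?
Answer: $- \frac{4288169}{48100} \approx -89.151$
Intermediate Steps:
$A = -96$ ($A = 4 \left(-21 - 3\right) = 4 \left(-24\right) = -96$)
$I{\left(P \right)} = 52$ ($I{\left(P \right)} = 4 - -48 = 4 + 48 = 52$)
$- \frac{4629}{I{\left(-5 \right)}} + \frac{122}{-925} = - \frac{4629}{52} + \frac{122}{-925} = \left(-4629\right) \frac{1}{52} + 122 \left(- \frac{1}{925}\right) = - \frac{4629}{52} - \frac{122}{925} = - \frac{4288169}{48100}$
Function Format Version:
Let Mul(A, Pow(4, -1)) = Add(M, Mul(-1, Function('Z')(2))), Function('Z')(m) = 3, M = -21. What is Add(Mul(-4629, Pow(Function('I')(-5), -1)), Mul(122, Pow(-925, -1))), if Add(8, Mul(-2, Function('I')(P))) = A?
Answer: Rational(-4288169, 48100) ≈ -89.151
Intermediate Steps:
A = -96 (A = Mul(4, Add(-21, Mul(-1, 3))) = Mul(4, Add(-21, -3)) = Mul(4, -24) = -96)
Function('I')(P) = 52 (Function('I')(P) = Add(4, Mul(Rational(-1, 2), -96)) = Add(4, 48) = 52)
Add(Mul(-4629, Pow(Function('I')(-5), -1)), Mul(122, Pow(-925, -1))) = Add(Mul(-4629, Pow(52, -1)), Mul(122, Pow(-925, -1))) = Add(Mul(-4629, Rational(1, 52)), Mul(122, Rational(-1, 925))) = Add(Rational(-4629, 52), Rational(-122, 925)) = Rational(-4288169, 48100)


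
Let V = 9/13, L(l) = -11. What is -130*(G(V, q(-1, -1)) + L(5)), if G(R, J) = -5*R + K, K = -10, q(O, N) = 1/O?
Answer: 3180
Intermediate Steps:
V = 9/13 (V = 9*(1/13) = 9/13 ≈ 0.69231)
G(R, J) = -10 - 5*R (G(R, J) = -5*R - 10 = -10 - 5*R)
-130*(G(V, q(-1, -1)) + L(5)) = -130*((-10 - 5*9/13) - 11) = -130*((-10 - 45/13) - 11) = -130*(-175/13 - 11) = -130*(-318/13) = 3180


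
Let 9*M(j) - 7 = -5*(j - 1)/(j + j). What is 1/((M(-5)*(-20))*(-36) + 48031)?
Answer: 1/48351 ≈ 2.0682e-5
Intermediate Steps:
M(j) = 7/9 - 5*(-1 + j)/(18*j) (M(j) = 7/9 + (-5*(j - 1)/(j + j))/9 = 7/9 + (-5*(-1 + j)/(2*j))/9 = 7/9 - 5*(-1 + j)/(18*j))
1/((M(-5)*(-20))*(-36) + 48031) = 1/((((1/18)*(5 + 9*(-5))/(-5))*(-20))*(-36) + 48031) = 1/((((1/18)*(-1/5)*(5 - 45))*(-20))*(-36) + 48031) = 1/((((1/18)*(-1/5)*(-40))*(-20))*(-36) + 48031) = 1/(((4/9)*(-20))*(-36) + 48031) = 1/(-80/9*(-36) + 48031) = 1/(320 + 48031) = 1/48351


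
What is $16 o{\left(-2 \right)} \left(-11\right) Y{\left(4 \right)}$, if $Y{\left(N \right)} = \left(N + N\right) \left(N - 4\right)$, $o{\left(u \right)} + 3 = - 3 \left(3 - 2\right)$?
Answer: $0$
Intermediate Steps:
$o{\left(u \right)} = -6$ ($o{\left(u \right)} = -3 - 3 \left(3 - 2\right) = -3 - 3 = -6$)
$Y{\left(N \right)} = 2 N \left(-4 + N\right)$
$16 o{\left(-2 \right)} \left(-11\right) Y{\left(4 \right)} = 16 \left(-6\right) \left(-11\right) 2 \cdot 4 \left(-4 + 4\right) = 16 \cdot 66 \cdot 2 \cdot 4 \cdot 0 = 16 \cdot 66 \cdot 0 = 16 \cdot 0 = 0$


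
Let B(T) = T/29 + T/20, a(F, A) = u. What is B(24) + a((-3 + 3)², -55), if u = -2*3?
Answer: -576/145 ≈ -3.9724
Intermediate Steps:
u = -6
a(F, A) = -6
B(T) = 49*T/580 (B(T) = T*(1/29) + T*(1/20) = T/29 + T/20 = 49*T/580)
B(24) + a((-3 + 3)², -55) = (49/580)*24 - 6 = 294/145 - 6 = -576/145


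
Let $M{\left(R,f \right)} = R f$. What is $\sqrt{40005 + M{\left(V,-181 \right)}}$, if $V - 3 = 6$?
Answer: $6 \sqrt{1066} \approx 195.9$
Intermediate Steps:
$V = 9$ ($V = 3 + 6 = 9$)
$\sqrt{40005 + M{\left(V,-181 \right)}} = \sqrt{40005 + 9 \left(-181\right)} = \sqrt{40005 - 1629} = \sqrt{38376} = 6 \sqrt{1066}$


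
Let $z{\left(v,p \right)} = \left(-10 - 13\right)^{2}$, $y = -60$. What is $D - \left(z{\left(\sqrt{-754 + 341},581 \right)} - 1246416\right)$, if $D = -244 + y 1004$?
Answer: $1185403$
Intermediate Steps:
$z{\left(v,p \right)} = 529$ ($z{\left(v,p \right)} = \left(-23\right)^{2} = 529$)
$D = -60484$ ($D = -244 - 60240 = -60484$)
$D - \left(z{\left(\sqrt{-754 + 341},581 \right)} - 1246416\right) = -60484 - \left(529 - 1246416\right) = -60484 - -1245887 = -60484 + 1245887 = 1185403$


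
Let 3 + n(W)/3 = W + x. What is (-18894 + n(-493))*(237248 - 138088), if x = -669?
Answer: -2220093240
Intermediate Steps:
n(W) = -2016 + 3*W (n(W) = -9 + 3*(W - 669) = -9 + 3*(-669 + W) = -9 + (-2007 + 3*W) = -2016 + 3*W)
(-18894 + n(-493))*(237248 - 138088) = (-18894 + (-2016 + 3*(-493)))*(237248 - 138088) = (-18894 + (-2016 - 1479))*99160 = (-18894 - 3495)*99160 = -22389*99160 = -2220093240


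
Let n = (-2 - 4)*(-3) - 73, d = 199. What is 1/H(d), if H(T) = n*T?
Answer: -1/10945 ≈ -9.1366e-5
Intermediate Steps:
n = -55 (n = -6*(-3) - 73 = 18 - 73 = -55)
H(T) = -55*T
1/H(d) = 1/(-55*199) = 1/(-10945) = -1/10945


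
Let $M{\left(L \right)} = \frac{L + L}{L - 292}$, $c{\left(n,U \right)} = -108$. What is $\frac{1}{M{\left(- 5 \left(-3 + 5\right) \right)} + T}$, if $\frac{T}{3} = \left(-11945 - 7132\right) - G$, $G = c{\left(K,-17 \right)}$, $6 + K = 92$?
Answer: $- \frac{151}{8592947} \approx -1.7573 \cdot 10^{-5}$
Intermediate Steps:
$K = 86$ ($K = -6 + 92 = 86$)
$G = -108$
$M{\left(L \right)} = \frac{2 L}{-292 + L}$
$T = -56907$ ($T = 3 \left(\left(-11945 - 7132\right) - -108\right) = 3 \left(\left(-11945 - 7132\right) + 108\right) = 3 \left(-19077 + 108\right) = 3 \left(-18969\right) = -56907$)
$\frac{1}{M{\left(- 5 \left(-3 + 5\right) \right)} + T} = \frac{1}{\frac{2 \left(- 5 \left(-3 + 5\right)\right)}{-292 - 5 \left(-3 + 5\right)} - 56907} = \frac{1}{\frac{2 \left(\left(-5\right) 2\right)}{-292 - 10} - 56907} = \frac{1}{2 \left(-10\right) \frac{1}{-292 - 10} - 56907} = \frac{1}{2 \left(-10\right) \frac{1}{-302} - 56907} = \frac{1}{2 \left(-10\right) \left(- \frac{1}{302}\right) - 56907} = \frac{1}{\frac{10}{151} - 56907} = \frac{1}{- \frac{8592947}{151}} = - \frac{151}{8592947}$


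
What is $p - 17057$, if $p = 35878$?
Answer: $18821$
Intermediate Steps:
$p - 17057 = 35878 - 17057 = 18821$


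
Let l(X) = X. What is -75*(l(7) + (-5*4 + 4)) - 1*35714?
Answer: -35039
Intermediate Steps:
-75*(l(7) + (-5*4 + 4)) - 1*35714 = -75*(7 + (-5*4 + 4)) - 1*35714 = -75*(7 + (-20 + 4)) - 35714 = -75*(7 - 16) - 35714 = -75*(-9) - 35714 = 675 - 35714 = -35039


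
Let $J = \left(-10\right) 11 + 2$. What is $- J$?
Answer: $108$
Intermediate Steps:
$J = -108$ ($J = -110 + 2 = -108$)
$- J = \left(-1\right) \left(-108\right) = 108$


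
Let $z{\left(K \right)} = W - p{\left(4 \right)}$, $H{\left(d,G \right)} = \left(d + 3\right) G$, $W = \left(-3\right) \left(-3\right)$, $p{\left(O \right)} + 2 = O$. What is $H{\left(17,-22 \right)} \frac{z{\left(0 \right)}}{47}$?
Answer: $- \frac{3080}{47} \approx -65.532$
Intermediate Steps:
$p{\left(O \right)} = -2 + O$
$W = 9$
$H{\left(d,G \right)} = G \left(3 + d\right)$ ($H{\left(d,G \right)} = \left(3 + d\right) G = G \left(3 + d\right)$)
$z{\left(K \right)} = 7$ ($z{\left(K \right)} = 9 - \left(-2 + 4\right) = 9 - 2 = 7$)
$H{\left(17,-22 \right)} \frac{z{\left(0 \right)}}{47} = - 22 \left(3 + 17\right) \frac{7}{47} = \left(-22\right) 20 \cdot 7 \cdot \frac{1}{47} = \left(-440\right) \frac{7}{47} = - \frac{3080}{47}$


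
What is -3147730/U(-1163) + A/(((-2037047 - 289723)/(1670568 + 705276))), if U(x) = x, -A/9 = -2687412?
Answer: -3712395988117382/150335195 ≈ -2.4694e+7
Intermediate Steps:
A = 24186708 (A = -9*(-2687412) = 24186708)
-3147730/U(-1163) + A/(((-2037047 - 289723)/(1670568 + 705276))) = -3147730/(-1163) + 24186708/(((-2037047 - 289723)/(1670568 + 705276))) = -3147730*(-1/1163) + 24186708/((-2326770/2375844)) = 3147730/1163 + 24186708/((-2326770*1/2375844)) = 3147730/1163 + 24186708/(-387795/395974) = 3147730/1163 + 24186708*(-395974/387795) = 3147730/1163 - 3192435837864/129265 = -3712395988117382/150335195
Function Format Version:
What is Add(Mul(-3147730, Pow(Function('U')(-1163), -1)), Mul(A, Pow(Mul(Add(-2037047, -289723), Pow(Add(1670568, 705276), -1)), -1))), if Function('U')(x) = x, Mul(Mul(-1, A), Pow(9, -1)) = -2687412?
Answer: Rational(-3712395988117382, 150335195) ≈ -2.4694e+7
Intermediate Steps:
A = 24186708 (A = Mul(-9, -2687412) = 24186708)
Add(Mul(-3147730, Pow(Function('U')(-1163), -1)), Mul(A, Pow(Mul(Add(-2037047, -289723), Pow(Add(1670568, 705276), -1)), -1))) = Add(Mul(-3147730, Pow(-1163, -1)), Mul(24186708, Pow(Mul(Add(-2037047, -289723), Pow(Add(1670568, 705276), -1)), -1))) = Add(Mul(-3147730, Rational(-1, 1163)), Mul(24186708, Pow(Mul(-2326770, Pow(2375844, -1)), -1))) = Add(Rational(3147730, 1163), Mul(24186708, Pow(Mul(-2326770, Rational(1, 2375844)), -1))) = Add(Rational(3147730, 1163), Mul(24186708, Pow(Rational(-387795, 395974), -1))) = Add(Rational(3147730, 1163), Mul(24186708, Rational(-395974, 387795))) = Add(Rational(3147730, 1163), Rational(-3192435837864, 129265)) = Rational(-3712395988117382, 150335195)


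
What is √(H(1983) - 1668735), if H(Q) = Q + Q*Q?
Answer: √2265537 ≈ 1505.2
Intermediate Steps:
H(Q) = Q + Q²
√(H(1983) - 1668735) = √(1983*(1 + 1983) - 1668735) = √(1983*1984 - 1668735) = √(3934272 - 1668735) = √2265537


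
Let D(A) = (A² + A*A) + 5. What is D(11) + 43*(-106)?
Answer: -4311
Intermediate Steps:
D(A) = 5 + 2*A² (D(A) = (A² + A²) + 5 = 2*A² + 5 = 5 + 2*A²)
D(11) + 43*(-106) = (5 + 2*11²) + 43*(-106) = (5 + 2*121) - 4558 = (5 + 242) - 4558 = 247 - 4558 = -4311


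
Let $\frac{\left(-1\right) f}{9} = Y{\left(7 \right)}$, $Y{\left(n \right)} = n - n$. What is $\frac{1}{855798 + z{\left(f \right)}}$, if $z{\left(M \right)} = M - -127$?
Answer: $\frac{1}{855925} \approx 1.1683 \cdot 10^{-6}$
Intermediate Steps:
$Y{\left(n \right)} = 0$
$f = 0$ ($f = \left(-9\right) 0 = 0$)
$z{\left(M \right)} = 127 + M$ ($z{\left(M \right)} = M + 127 = 127 + M$)
$\frac{1}{855798 + z{\left(f \right)}} = \frac{1}{855798 + \left(127 + 0\right)} = \frac{1}{855798 + 127} = \frac{1}{855925}$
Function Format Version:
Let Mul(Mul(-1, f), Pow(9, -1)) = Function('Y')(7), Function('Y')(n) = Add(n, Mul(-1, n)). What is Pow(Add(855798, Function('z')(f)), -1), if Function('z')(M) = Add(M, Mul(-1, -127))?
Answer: Rational(1, 855925) ≈ 1.1683e-6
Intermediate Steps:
Function('Y')(n) = 0
f = 0 (f = Mul(-9, 0) = 0)
Function('z')(M) = Add(127, M) (Function('z')(M) = Add(M, 127) = Add(127, M))
Pow(Add(855798, Function('z')(f)), -1) = Pow(Add(855798, Add(127, 0)), -1) = Pow(Add(855798, 127), -1) = Pow(855925, -1) = Rational(1, 855925)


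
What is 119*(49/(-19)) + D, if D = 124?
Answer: -3475/19 ≈ -182.89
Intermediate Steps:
119*(49/(-19)) + D = 119*(49/(-19)) + 124 = 119*(49*(-1/19)) + 124 = 119*(-49/19) + 124 = -5831/19 + 124 = -3475/19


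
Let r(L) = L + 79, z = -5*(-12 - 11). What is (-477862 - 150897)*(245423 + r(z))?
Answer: -154433899303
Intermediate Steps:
z = 115 (z = -5*(-23) = 115)
r(L) = 79 + L
(-477862 - 150897)*(245423 + r(z)) = (-477862 - 150897)*(245423 + (79 + 115)) = -628759*(245423 + 194) = -628759*245617 = -154433899303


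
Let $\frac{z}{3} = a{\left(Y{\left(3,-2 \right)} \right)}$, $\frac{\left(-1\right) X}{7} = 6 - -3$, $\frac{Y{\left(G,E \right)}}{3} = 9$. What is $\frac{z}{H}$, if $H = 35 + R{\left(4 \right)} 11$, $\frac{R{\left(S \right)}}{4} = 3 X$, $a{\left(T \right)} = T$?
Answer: $- \frac{81}{8281} \approx -0.0097814$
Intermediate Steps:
$Y{\left(G,E \right)} = 27$ ($Y{\left(G,E \right)} = 3 \cdot 9 = 27$)
$X = -63$ ($X = - 7 \left(6 - -3\right) = - 7 \left(6 + 3\right) = \left(-7\right) 9 = -63$)
$z = 81$ ($z = 3 \cdot 27 = 81$)
$R{\left(S \right)} = -756$ ($R{\left(S \right)} = 4 \cdot 3 \left(-63\right) = 4 \left(-189\right) = -756$)
$H = -8281$ ($H = 35 - 8316 = -8281$)
$\frac{z}{H} = \frac{81}{-8281} = 81 \left(- \frac{1}{8281}\right) = - \frac{81}{8281}$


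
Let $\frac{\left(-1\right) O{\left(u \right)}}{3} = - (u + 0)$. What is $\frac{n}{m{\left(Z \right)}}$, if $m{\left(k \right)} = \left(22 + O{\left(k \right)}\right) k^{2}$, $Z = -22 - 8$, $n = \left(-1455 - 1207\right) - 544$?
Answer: $\frac{1603}{30600} \approx 0.052386$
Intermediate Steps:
$O{\left(u \right)} = 3 u$ ($O{\left(u \right)} = - 3 \left(- (u + 0)\right) = - 3 \left(- u\right) = 3 u$)
$n = -3206$ ($n = -2662 - 544 = -3206$)
$Z = -30$
$m{\left(k \right)} = k^{2} \left(22 + 3 k\right)$ ($m{\left(k \right)} = \left(22 + 3 k\right) k^{2} = k^{2} \left(22 + 3 k\right)$)
$\frac{n}{m{\left(Z \right)}} = - \frac{3206}{\left(-30\right)^{2} \left(22 + 3 \left(-30\right)\right)} = - \frac{3206}{900 \left(22 - 90\right)} = - \frac{3206}{900 \left(-68\right)} = - \frac{3206}{-61200} = \left(-3206\right) \left(- \frac{1}{61200}\right) = \frac{1603}{30600}$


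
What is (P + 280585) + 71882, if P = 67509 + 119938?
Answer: 539914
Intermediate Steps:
P = 187447
(P + 280585) + 71882 = (187447 + 280585) + 71882 = 468032 + 71882 = 539914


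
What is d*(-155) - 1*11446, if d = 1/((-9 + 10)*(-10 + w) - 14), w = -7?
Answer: -11441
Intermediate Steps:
d = -1/31 (d = 1/((-9 + 10)*(-10 - 7) - 14) = 1/(1*(-17) - 14) = 1/(-17 - 14) = 1/(-31) = -1/31 ≈ -0.032258)
d*(-155) - 1*11446 = -1/31*(-155) - 1*11446 = 5 - 11446 = -11441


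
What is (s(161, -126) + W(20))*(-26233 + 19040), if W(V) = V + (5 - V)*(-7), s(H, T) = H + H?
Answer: -3215271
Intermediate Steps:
s(H, T) = 2*H
W(V) = -35 + 8*V (W(V) = V + (-35 + 7*V) = -35 + 8*V)
(s(161, -126) + W(20))*(-26233 + 19040) = (2*161 + (-35 + 8*20))*(-26233 + 19040) = (322 + (-35 + 160))*(-7193) = (322 + 125)*(-7193) = 447*(-7193) = -3215271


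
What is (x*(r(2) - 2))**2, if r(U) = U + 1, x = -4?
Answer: 16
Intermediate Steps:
r(U) = 1 + U
(x*(r(2) - 2))**2 = (-4*((1 + 2) - 2))**2 = (-4*(3 - 2))**2 = (-4*1)**2 = (-4)**2 = 16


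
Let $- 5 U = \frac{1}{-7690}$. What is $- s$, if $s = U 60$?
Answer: $- \frac{6}{3845} \approx -0.0015605$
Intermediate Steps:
$U = \frac{1}{38450}$ ($U = - \frac{1}{5 \left(-7690\right)} = \left(- \frac{1}{5}\right) \left(- \frac{1}{7690}\right) = \frac{1}{38450} \approx 2.6008 \cdot 10^{-5}$)
$s = \frac{6}{3845}$ ($s = \frac{1}{38450} \cdot 60 = \frac{6}{3845} \approx 0.0015605$)
$- s = \left(-1\right) \frac{6}{3845} = - \frac{6}{3845}$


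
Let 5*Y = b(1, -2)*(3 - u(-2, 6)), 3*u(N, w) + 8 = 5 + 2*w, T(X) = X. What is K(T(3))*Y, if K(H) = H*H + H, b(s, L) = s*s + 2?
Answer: 0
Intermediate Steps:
b(s, L) = 2 + s² (b(s, L) = s² + 2 = 2 + s²)
u(N, w) = -1 + 2*w/3 (u(N, w) = -8/3 + (5 + 2*w)/3 = -8/3 + (5/3 + 2*w/3) = -1 + 2*w/3)
K(H) = H + H² (K(H) = H² + H = H + H²)
Y = 0 (Y = ((2 + 1²)*(3 - (-1 + (⅔)*6)))/5 = ((2 + 1)*(3 - (-1 + 4)))/5 = (3*(3 - 1*3))/5 = (3*(3 - 3))/5 = (3*0)/5 = (⅕)*0 = 0)
K(T(3))*Y = (3*(1 + 3))*0 = (3*4)*0 = 12*0 = 0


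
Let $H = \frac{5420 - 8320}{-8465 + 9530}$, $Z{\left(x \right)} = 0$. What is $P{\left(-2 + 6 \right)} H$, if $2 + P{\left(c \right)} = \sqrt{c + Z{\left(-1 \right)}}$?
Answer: $0$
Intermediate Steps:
$H = - \frac{580}{213}$ ($H = - \frac{2900}{1065} = \left(-2900\right) \frac{1}{1065} = - \frac{580}{213} \approx -2.723$)
$P{\left(c \right)} = -2 + \sqrt{c}$ ($P{\left(c \right)} = -2 + \sqrt{c + 0} = -2 + \sqrt{c}$)
$P{\left(-2 + 6 \right)} H = \left(-2 + \sqrt{-2 + 6}\right) \left(- \frac{580}{213}\right) = \left(-2 + \sqrt{4}\right) \left(- \frac{580}{213}\right) = \left(-2 + 2\right) \left(- \frac{580}{213}\right) = 0 \left(- \frac{580}{213}\right) = 0$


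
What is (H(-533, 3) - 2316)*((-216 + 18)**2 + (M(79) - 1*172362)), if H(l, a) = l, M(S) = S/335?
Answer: 127087767499/335 ≈ 3.7937e+8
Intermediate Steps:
M(S) = S/335 (M(S) = S*(1/335) = S/335)
(H(-533, 3) - 2316)*((-216 + 18)**2 + (M(79) - 1*172362)) = (-533 - 2316)*((-216 + 18)**2 + ((1/335)*79 - 1*172362)) = -2849*((-198)**2 + (79/335 - 172362)) = -2849*(39204 - 57741191/335) = -2849*(-44607851/335) = 127087767499/335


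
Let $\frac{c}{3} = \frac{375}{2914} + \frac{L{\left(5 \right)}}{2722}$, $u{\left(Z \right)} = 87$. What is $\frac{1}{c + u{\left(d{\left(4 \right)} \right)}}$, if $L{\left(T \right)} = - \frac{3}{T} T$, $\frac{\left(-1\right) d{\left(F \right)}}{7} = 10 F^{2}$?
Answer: $\frac{1982977}{173278005} \approx 0.011444$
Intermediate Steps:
$d{\left(F \right)} = - 70 F^{2}$ ($d{\left(F \right)} = - 7 \cdot 10 F^{2} = - 70 F^{2}$)
$L{\left(T \right)} = -3$
$c = \frac{759006}{1982977}$ ($c = 3 \left(\frac{375}{2914} - \frac{3}{2722}\right) = 3 \cdot \frac{253002}{1982977} = \frac{759006}{1982977} \approx 0.38276$)
$\frac{1}{c + u{\left(d{\left(4 \right)} \right)}} = \frac{1}{\frac{759006}{1982977} + 87} = \frac{1}{\frac{173278005}{1982977}} = \frac{1982977}{173278005}$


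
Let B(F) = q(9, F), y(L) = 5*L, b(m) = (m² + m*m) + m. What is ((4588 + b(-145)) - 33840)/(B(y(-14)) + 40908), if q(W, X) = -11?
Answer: 12653/40897 ≈ 0.30939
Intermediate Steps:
b(m) = m + 2*m² (b(m) = (m² + m²) + m = 2*m² + m = m + 2*m²)
B(F) = -11
((4588 + b(-145)) - 33840)/(B(y(-14)) + 40908) = ((4588 - 145*(1 + 2*(-145))) - 33840)/(-11 + 40908) = ((4588 - 145*(1 - 290)) - 33840)/40897 = ((4588 - 145*(-289)) - 33840)*(1/40897) = ((4588 + 41905) - 33840)*(1/40897) = (46493 - 33840)*(1/40897) = 12653*(1/40897) = 12653/40897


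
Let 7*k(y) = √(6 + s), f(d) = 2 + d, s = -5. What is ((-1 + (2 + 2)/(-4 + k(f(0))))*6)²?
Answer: 12100/81 ≈ 149.38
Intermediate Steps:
k(y) = ⅐ (k(y) = √(6 - 5)/7 = √1/7 = (⅐)*1 = ⅐)
((-1 + (2 + 2)/(-4 + k(f(0))))*6)² = ((-1 + (2 + 2)/(-4 + ⅐))*6)² = ((-1 + 4/(-27/7))*6)² = ((-1 + 4*(-7/27))*6)² = ((-1 - 28/27)*6)² = (-55/27*6)² = (-110/9)² = 12100/81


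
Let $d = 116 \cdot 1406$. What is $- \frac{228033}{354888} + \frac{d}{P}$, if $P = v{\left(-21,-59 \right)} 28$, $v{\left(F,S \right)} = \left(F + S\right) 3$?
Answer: $- \frac{8595659}{345030} \approx -24.913$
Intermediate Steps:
$v{\left(F,S \right)} = 3 F + 3 S$
$d = 163096$
$P = -6720$ ($P = \left(3 \left(-21\right) + 3 \left(-59\right)\right) 28 = \left(-63 - 177\right) 28 = \left(-240\right) 28 = -6720$)
$- \frac{228033}{354888} + \frac{d}{P} = - \frac{228033}{354888} + \frac{163096}{-6720} = \left(-228033\right) \frac{1}{354888} + 163096 \left(- \frac{1}{6720}\right) = - \frac{25337}{39432} - \frac{20387}{840} = - \frac{8595659}{345030}$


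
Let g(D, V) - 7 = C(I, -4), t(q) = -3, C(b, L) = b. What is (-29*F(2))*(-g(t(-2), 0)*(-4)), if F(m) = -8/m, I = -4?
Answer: 1392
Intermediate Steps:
g(D, V) = 3 (g(D, V) = 7 - 4 = 3)
(-29*F(2))*(-g(t(-2), 0)*(-4)) = (-(-232)/2)*(-1*3*(-4)) = (-(-232)/2)*(-3*(-4)) = -29*(-4)*12 = 116*12 = 1392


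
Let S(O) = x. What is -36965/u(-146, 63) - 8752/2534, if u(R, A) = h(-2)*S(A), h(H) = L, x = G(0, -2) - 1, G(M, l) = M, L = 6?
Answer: 46808399/7602 ≈ 6157.4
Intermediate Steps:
x = -1 (x = 0 - 1 = -1)
S(O) = -1
h(H) = 6
u(R, A) = -6 (u(R, A) = 6*(-1) = -6)
-36965/u(-146, 63) - 8752/2534 = -36965/(-6) - 8752/2534 = -36965*(-1/6) - 8752*1/2534 = 36965/6 - 4376/1267 = 46808399/7602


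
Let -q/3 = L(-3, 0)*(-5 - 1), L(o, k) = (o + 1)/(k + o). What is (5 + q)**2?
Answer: 289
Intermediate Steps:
L(o, k) = (1 + o)/(k + o)
q = 12 (q = -3*(1 - 3)/(0 - 3)*(-5 - 1) = -3*-2/(-3)*(-6) = -3*(-1/3*(-2))*(-6) = -2*(-6) = -3*(-4) = 12)
(5 + q)**2 = (5 + 12)**2 = 17**2 = 289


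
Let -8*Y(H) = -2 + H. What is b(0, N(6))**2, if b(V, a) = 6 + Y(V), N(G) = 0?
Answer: 625/16 ≈ 39.063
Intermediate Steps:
Y(H) = 1/4 - H/8 (Y(H) = -(-2 + H)/8 = 1/4 - H/8)
b(V, a) = 25/4 - V/8 (b(V, a) = 6 + (1/4 - V/8) = 25/4 - V/8)
b(0, N(6))**2 = (25/4 - 1/8*0)**2 = (25/4 + 0)**2 = (25/4)**2 = 625/16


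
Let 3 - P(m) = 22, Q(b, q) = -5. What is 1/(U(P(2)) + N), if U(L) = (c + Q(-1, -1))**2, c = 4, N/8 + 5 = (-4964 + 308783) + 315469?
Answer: 1/4954265 ≈ 2.0185e-7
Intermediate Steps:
N = 4954264 (N = -40 + 8*((-4964 + 308783) + 315469) = -40 + 8*(303819 + 315469) = -40 + 8*619288 = -40 + 4954304 = 4954264)
P(m) = -19 (P(m) = 3 - 1*22 = 3 - 22 = -19)
U(L) = 1 (U(L) = (4 - 5)**2 = (-1)**2 = 1)
1/(U(P(2)) + N) = 1/(1 + 4954264) = 1/4954265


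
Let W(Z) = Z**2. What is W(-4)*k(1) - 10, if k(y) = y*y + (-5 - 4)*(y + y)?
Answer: -282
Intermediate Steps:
k(y) = y**2 - 18*y
W(-4)*k(1) - 10 = (-4)**2*(1*(-18 + 1)) - 10 = 16*(1*(-17)) - 10 = 16*(-17) - 10 = -272 - 10 = -282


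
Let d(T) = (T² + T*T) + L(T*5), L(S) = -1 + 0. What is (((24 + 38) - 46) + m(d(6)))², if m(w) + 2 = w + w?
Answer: 24336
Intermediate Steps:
L(S) = -1
d(T) = -1 + 2*T² (d(T) = (T² + T*T) - 1 = (T² + T²) - 1 = 2*T² - 1 = -1 + 2*T²)
m(w) = -2 + 2*w (m(w) = -2 + (w + w) = -2 + 2*w)
(((24 + 38) - 46) + m(d(6)))² = (((24 + 38) - 46) + (-2 + 2*(-1 + 2*6²)))² = ((62 - 46) + (-2 + 2*(-1 + 2*36)))² = (16 + (-2 + 2*(-1 + 72)))² = (16 + (-2 + 2*71))² = (16 + (-2 + 142))² = (16 + 140)² = 156² = 24336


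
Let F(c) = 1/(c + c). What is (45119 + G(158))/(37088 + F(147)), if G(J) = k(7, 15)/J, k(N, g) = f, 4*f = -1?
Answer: 4191735429/3445623868 ≈ 1.2165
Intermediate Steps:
f = -¼ (f = (¼)*(-1) = -¼ ≈ -0.25000)
k(N, g) = -¼
G(J) = -1/(4*J)
F(c) = 1/(2*c)
(45119 + G(158))/(37088 + F(147)) = (45119 - ¼/158)/(37088 + (½)/147) = (45119 - ¼*1/158)/(37088 + (½)*(1/147)) = (45119 - 1/632)/(37088 + 1/294) = 28515207/(632*(10903873/294)) = (28515207/632)*(294/10903873) = 4191735429/3445623868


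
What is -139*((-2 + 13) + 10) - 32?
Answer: -2951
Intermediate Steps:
-139*((-2 + 13) + 10) - 32 = -139*(11 + 10) - 32 = -139*21 - 32 = -2919 - 32 = -2951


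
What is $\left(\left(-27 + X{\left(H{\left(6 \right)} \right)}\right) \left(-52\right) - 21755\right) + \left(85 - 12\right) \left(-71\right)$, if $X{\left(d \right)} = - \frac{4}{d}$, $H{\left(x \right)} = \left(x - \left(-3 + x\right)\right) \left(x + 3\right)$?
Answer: $- \frac{689210}{27} \approx -25526.0$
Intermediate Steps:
$H{\left(x \right)} = 9 + 3 x$ ($H{\left(x \right)} = 3 \left(3 + x\right) = 9 + 3 x$)
$\left(\left(-27 + X{\left(H{\left(6 \right)} \right)}\right) \left(-52\right) - 21755\right) + \left(85 - 12\right) \left(-71\right) = \left(\left(-27 - \frac{4}{9 + 3 \cdot 6}\right) \left(-52\right) - 21755\right) + \left(85 - 12\right) \left(-71\right) = \left(\left(-27 - \frac{4}{9 + 18}\right) \left(-52\right) - 21755\right) + 73 \left(-71\right) = \left(\left(-27 - \frac{4}{27}\right) \left(-52\right) - 21755\right) - 5183 = \left(\left(- \frac{733}{27}\right) \left(-52\right) - 21755\right) - 5183 = \left(\frac{38116}{27} - 21755\right) - 5183 = - \frac{549269}{27} - 5183 = - \frac{689210}{27}$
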